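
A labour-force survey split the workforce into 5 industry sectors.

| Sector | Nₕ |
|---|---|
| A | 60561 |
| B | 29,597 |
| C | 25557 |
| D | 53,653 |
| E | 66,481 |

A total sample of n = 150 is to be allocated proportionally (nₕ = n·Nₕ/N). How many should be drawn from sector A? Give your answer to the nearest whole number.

Share of sector A = 60561/235849 = 0.25678.
Allocate 150 × 0.25678 = 38.517... → 39.

39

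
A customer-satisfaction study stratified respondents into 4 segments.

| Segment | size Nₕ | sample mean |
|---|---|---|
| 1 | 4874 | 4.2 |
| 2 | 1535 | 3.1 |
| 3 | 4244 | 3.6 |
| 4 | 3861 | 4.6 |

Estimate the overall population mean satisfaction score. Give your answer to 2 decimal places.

4.01

x̄_st = (Σ Nₕx̄ₕ) / (Σ Nₕ) = (4874·4.2 + 1535·3.1 + 4244·3.6 + 3861·4.6) / 14514
= 58268.3 / 14514 = 4.0146... → 4.01.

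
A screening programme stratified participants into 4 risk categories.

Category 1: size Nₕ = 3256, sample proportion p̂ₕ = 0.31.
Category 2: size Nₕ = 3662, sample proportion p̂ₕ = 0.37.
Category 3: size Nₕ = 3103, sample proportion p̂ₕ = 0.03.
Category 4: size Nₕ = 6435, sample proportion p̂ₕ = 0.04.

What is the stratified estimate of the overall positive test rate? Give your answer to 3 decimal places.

0.165

N = 3256 + 3662 + 3103 + 6435 = 16456.
Overall proportion = Σ (Nₕ/N)·p̂ₕ.
Σ Nₕp̂ₕ = 1009.36 + 1354.94 + 93.09 + 257.4 = 2714.79.
2714.79 / 16456 = 0.16497... → 0.165.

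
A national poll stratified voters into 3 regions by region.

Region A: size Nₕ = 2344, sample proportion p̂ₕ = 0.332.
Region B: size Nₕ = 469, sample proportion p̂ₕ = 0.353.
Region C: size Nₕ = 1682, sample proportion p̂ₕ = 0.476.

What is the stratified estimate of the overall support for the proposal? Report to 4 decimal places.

Wₕ = Nₕ/N with N = 4495: 0.5215, 0.1043, 0.3742.
p̂_st = 0.5215·0.332 + 0.1043·0.353 + 0.3742·0.476 ≈ 0.388075... → 0.3881.

0.3881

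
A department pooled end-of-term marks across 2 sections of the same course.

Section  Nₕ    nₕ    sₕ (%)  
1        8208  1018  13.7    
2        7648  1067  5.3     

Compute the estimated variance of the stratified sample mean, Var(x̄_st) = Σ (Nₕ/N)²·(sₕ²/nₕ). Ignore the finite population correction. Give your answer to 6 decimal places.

0.055531

N = 15856. Term for each stratum: Wₕ²sₕ²/nₕ.
Var(x̄_st) = 0.049406123 + 0.006124855 = 0.055530978 → 0.055531.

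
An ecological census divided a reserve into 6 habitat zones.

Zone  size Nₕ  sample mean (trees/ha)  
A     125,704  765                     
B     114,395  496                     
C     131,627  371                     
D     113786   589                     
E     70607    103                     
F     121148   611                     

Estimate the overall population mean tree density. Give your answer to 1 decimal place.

516.9

x̄_st = (Σ Nₕx̄ₕ) / (Σ Nₕ) = (125704·765 + 114395·496 + 131627·371 + 113786·589 + 70607·103 + 121148·611) / 677267
= 350051000 / 677267 = 516.858... → 516.9.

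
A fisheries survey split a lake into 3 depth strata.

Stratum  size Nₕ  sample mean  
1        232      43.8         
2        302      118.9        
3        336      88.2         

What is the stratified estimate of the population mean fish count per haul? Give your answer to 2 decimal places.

N = 870; weights Wₕ = Nₕ/N = (0.2667, 0.3471, 0.3862).
x̄_st = Σ Wₕ·x̄ₕ = 0.2667·43.8 + 0.3471·118.9 + 0.3862·88.2 ≈ 87.0168...
→ 87.02.

87.02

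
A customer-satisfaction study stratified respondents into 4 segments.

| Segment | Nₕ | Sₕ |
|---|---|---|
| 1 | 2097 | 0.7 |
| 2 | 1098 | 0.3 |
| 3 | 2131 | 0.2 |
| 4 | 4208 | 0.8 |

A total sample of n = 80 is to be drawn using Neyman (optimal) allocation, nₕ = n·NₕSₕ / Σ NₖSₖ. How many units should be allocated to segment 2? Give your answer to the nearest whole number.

Σ NₕSₕ = 2097·0.7 + 1098·0.3 + 2131·0.2 + 4208·0.8 = 5589.9.
Share for 2: 329.4/5589.9 = 0.05893.
n_2 = 80 × 0.05893 = 4.714... → 5.

5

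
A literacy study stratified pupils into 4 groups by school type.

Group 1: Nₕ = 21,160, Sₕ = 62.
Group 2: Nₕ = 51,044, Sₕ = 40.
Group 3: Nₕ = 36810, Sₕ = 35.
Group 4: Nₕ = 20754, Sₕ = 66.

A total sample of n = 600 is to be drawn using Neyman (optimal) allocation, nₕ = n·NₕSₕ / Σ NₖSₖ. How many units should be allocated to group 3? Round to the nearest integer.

1: NₕSₕ = 21160·62 = 1311920
2: NₕSₕ = 51044·40 = 2041760
3: NₕSₕ = 36810·35 = 1288350
4: NₕSₕ = 20754·66 = 1369764
Σ NₕSₕ = 6011794.
n_3 = 600·1288350/6011794 = 128.582... → 129.

129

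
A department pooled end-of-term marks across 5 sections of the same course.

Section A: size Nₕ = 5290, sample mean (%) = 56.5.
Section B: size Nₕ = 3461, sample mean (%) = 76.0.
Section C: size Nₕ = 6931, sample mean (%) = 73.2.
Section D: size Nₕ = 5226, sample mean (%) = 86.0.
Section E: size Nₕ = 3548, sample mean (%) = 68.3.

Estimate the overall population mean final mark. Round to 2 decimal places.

N = 5290 + 3461 + 6931 + 5226 + 3548 = 24456.
Weight each subgroup mean by Nₕ/N and sum.
Σ Nₕx̄ₕ = 5290·56.5 + 3461·76.0 + 6931·73.2 + 5226·86.0 + 3548·68.3 = 298885 + 263036 + 507349.2 + 449436 + 242328.4 = 1761034.6.
Divide by N: 1761034.6 / 24456 = 72.0083... → 72.01.

72.01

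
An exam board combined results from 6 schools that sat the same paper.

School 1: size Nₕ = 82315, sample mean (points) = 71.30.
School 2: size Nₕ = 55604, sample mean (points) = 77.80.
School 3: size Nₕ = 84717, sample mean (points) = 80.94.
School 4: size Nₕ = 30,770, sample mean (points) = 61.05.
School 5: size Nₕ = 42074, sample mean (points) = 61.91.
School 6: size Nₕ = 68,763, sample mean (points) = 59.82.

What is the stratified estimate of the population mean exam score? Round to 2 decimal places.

N = 364243; weights Wₕ = Nₕ/N = (0.2260, 0.1527, 0.2326, 0.0845, 0.1155, 0.1888).
x̄_st = Σ Wₕ·x̄ₕ = 0.2260·71.30 + 0.1527·77.80 + 0.2326·80.94 + 0.0845·61.05 + 0.1155·61.91 + 0.1888·59.82 ≈ 70.4166...
→ 70.42.

70.42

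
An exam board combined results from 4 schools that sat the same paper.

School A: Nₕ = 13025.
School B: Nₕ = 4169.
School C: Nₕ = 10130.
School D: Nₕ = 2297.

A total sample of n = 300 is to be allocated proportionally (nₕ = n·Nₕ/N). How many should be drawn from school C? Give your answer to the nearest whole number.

103

N = 13025 + 4169 + 10130 + 2297 = 29621.
n_C = 300·10130/29621 = 102.596... → 103.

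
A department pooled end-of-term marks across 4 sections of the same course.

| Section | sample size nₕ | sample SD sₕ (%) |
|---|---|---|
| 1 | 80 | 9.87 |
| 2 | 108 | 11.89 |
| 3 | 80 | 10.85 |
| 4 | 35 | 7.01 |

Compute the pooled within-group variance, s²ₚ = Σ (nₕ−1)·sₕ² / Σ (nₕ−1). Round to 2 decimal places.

Degrees of freedom: 79 + 107 + 79 + 34 = 299.
Σ(nₕ−1)sₕ² = 79·97.4169 + 107·141.3721 + 79·117.7225 + 34·49.1401 = 33793.5907.
s²ₚ = 33793.5907 / 299 = 113.0220... → 113.02.

113.02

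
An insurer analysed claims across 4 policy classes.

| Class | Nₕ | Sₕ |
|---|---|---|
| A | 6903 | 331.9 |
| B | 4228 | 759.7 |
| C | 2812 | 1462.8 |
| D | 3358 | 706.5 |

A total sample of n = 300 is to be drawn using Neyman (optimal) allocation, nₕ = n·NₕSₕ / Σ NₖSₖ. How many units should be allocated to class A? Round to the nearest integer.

57

Σ NₕSₕ = 6903·331.9 + 4228·759.7 + 2812·1462.8 + 3358·706.5 = 11988937.9.
Share for A: 2291105.7/11988937.9 = 0.19110.
n_A = 300 × 0.19110 = 57.330... → 57.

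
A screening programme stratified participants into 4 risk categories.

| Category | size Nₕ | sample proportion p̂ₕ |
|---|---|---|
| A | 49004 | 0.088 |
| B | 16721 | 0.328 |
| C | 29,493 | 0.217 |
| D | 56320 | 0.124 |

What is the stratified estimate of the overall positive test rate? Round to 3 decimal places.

0.153

Wₕ = Nₕ/N with N = 151538: 0.3234, 0.1103, 0.1946, 0.3717.
p̂_st = 0.3234·0.088 + 0.1103·0.328 + 0.1946·0.217 + 0.3717·0.124 ≈ 0.15297... → 0.153.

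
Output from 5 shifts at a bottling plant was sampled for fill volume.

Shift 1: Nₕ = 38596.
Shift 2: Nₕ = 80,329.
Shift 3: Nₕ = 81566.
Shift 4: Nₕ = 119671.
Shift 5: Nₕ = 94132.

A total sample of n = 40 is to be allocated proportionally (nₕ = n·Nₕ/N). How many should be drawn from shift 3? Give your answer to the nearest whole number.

8

Share of shift 3 = 81566/414294 = 0.19688.
Allocate 40 × 0.19688 = 7.875... → 8.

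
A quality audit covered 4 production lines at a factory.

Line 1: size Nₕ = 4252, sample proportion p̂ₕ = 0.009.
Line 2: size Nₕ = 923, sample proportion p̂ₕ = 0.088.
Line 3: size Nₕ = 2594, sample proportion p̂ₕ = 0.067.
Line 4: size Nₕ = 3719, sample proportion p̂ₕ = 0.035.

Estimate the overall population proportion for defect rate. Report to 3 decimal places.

0.037

Wₕ = Nₕ/N with N = 11488: 0.3701, 0.0803, 0.2258, 0.3237.
p̂_st = 0.3701·0.009 + 0.0803·0.088 + 0.2258·0.067 + 0.3237·0.035 ≈ 0.03686... → 0.037.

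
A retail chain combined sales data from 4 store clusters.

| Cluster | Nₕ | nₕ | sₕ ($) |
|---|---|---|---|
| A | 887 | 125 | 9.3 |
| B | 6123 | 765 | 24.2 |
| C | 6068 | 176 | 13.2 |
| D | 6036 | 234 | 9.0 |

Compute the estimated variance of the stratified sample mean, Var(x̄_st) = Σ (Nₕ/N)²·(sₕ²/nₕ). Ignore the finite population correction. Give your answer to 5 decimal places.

0.21434

N = 19114; Wₕ = Nₕ/N.
cluster A: (887/19114)²·9.3²/125 = 0.00149005
cluster B: (6123/19114)²·24.2²/765 = 0.07855877
cluster C: (6068/19114)²·13.2²/176 = 0.09977533
cluster D: (6036/19114)²·9.0²/234 = 0.03451950
Sum = 0.21434364 → 0.21434.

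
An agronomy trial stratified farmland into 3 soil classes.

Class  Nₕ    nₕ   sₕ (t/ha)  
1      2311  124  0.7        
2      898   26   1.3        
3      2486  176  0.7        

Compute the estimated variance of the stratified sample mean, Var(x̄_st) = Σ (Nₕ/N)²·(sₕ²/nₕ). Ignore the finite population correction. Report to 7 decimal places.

0.0027974

N = 5695; Wₕ = Nₕ/N.
class 1: (2311/5695)²·0.7²/124 = 0.0006507090
class 2: (898/5695)²·1.3²/26 = 0.0016161385
class 3: (2486/5695)²·0.7²/176 = 0.0005305157
Sum = 0.0027973632 → 0.0027974.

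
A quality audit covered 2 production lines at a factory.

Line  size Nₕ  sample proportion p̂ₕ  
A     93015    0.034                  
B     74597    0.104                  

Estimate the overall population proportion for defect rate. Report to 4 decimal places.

N = 93015 + 74597 = 167612.
Overall proportion = Σ (Nₕ/N)·p̂ₕ.
Σ Nₕp̂ₕ = 3162.51 + 7758.088 = 10920.598.
10920.598 / 167612 = 0.065154... → 0.0652.

0.0652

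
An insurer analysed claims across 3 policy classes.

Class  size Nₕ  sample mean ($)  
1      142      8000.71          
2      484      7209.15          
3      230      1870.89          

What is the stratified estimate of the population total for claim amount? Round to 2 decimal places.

5055634.12

1: 142·8000.71 = 1136100.82
2: 484·7209.15 = 3489228.6
3: 230·1870.89 = 430304.7
τ̂ = Σ Nₕx̄ₕ = 5055634.12.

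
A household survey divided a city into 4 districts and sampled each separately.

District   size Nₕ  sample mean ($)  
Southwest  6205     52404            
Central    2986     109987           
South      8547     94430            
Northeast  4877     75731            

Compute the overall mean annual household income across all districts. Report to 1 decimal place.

80920.7

N = 22615; weights Wₕ = Nₕ/N = (0.2744, 0.1320, 0.3779, 0.2157).
x̄_st = Σ Wₕ·x̄ₕ = 0.2744·52404 + 0.1320·109987 + 0.3779·94430 + 0.2157·75731 ≈ 80920.685...
→ 80920.7.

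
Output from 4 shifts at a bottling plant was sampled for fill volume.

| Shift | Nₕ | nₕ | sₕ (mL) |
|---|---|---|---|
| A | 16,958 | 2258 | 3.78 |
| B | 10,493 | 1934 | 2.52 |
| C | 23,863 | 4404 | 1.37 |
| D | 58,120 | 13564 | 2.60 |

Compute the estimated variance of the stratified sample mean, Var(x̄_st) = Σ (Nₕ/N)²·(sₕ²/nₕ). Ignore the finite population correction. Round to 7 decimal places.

0.0003430

N = 109434. Term for each stratum: Wₕ²sₕ²/nₕ.
Var(x̄_st) = 0.0001519513 + 0.0000301884 + 0.0000202647 + 0.0001405742 = 0.0003429785 → 0.0003430.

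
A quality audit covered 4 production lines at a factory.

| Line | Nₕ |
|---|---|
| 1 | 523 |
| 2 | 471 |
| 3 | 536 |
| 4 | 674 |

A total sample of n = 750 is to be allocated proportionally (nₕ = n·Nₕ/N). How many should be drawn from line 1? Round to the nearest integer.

178

N = 523 + 471 + 536 + 674 = 2204.
n_1 = 750·523/2204 = 177.972... → 178.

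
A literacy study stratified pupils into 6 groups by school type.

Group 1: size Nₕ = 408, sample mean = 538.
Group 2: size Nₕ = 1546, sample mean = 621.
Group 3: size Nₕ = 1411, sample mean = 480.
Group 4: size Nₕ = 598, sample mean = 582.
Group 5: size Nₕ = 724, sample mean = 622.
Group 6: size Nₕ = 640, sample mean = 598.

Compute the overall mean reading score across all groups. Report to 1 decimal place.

x̄_st = (Σ Nₕx̄ₕ) / (Σ Nₕ) = (408·538 + 1546·621 + 1411·480 + 598·582 + 724·622 + 640·598) / 5327
= 3037934 / 5327 = 570.290... → 570.3.

570.3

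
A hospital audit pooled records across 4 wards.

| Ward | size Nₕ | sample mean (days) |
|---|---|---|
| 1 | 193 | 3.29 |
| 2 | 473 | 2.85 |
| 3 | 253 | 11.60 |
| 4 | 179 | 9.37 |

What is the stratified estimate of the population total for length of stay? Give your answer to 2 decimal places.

Population total = Σ Nₕ·x̄ₕ (each stratum's size times its mean).
193·3.29 + 473·2.85 + 253·11.60 + 179·9.37 = 634.97 + 1348.05 + 2934.8 + 1677.23 = 6595.05.

6595.05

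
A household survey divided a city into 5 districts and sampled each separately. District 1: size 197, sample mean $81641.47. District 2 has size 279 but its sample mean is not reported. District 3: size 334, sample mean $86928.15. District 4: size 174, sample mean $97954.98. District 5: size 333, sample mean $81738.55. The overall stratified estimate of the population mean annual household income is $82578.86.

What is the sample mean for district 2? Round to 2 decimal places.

69447.61

N = 197 + 279 + 334 + 174 + 333 = 1317.
Overall total = μ·N = 82578.86·1317 = 108756358.62.
Subtract the known strata: 197·81641.47 + 334·86928.15 + 174·97954.98 + 333·81738.55 = 89380475.36.
Remaining total for district 2: 108756358.62 − 89380475.36 = 19375883.26.
Divide by its size: 19375883.26 / 279 = 69447.6103... → 69447.61.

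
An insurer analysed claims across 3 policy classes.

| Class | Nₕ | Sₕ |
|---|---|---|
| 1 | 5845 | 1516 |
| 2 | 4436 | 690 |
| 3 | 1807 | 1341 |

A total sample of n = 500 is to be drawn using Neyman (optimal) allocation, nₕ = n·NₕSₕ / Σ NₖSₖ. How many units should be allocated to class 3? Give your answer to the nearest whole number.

84

1: NₕSₕ = 5845·1516 = 8861020
2: NₕSₕ = 4436·690 = 3060840
3: NₕSₕ = 1807·1341 = 2423187
Σ NₕSₕ = 14345047.
n_3 = 500·2423187/14345047 = 84.461... → 84.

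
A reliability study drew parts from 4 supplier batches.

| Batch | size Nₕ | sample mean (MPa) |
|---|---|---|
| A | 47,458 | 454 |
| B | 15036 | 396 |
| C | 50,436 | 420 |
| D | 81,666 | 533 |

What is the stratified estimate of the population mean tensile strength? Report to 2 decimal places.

473.86

N = 194596; weights Wₕ = Nₕ/N = (0.2439, 0.0773, 0.2592, 0.4197).
x̄_st = Σ Wₕ·x̄ₕ = 0.2439·454 + 0.0773·396 + 0.2592·420 + 0.4197·533 ≈ 473.8601...
→ 473.86.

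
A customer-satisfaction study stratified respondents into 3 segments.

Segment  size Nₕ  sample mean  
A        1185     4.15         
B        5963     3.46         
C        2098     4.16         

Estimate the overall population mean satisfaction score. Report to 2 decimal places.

3.71

N = 9246; weights Wₕ = Nₕ/N = (0.1282, 0.6449, 0.2269).
x̄_st = Σ Wₕ·x̄ₕ = 0.1282·4.15 + 0.6449·3.46 + 0.2269·4.16 ≈ 3.7073...
→ 3.71.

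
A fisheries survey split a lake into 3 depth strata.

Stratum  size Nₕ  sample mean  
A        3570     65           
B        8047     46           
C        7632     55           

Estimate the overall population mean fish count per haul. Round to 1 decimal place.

N = 3570 + 8047 + 7632 = 19249.
Overall mean = Σ (Nₕ/N)·x̄ₕ — weight by population share, not a simple average.
Σ Nₕx̄ₕ = 3570·65 + 8047·46 + 7632·55 = 232050 + 370162 + 419760 = 1021972.
Divide by N: 1021972 / 19249 = 53.092... → 53.1.

53.1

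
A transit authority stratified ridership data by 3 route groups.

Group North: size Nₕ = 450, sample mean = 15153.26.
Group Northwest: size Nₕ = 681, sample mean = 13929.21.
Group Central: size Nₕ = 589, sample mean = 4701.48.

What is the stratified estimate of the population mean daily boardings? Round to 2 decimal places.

11089.49

N = 1720; weights Wₕ = Nₕ/N = (0.2616, 0.3959, 0.3424).
x̄_st = Σ Wₕ·x̄ₕ = 0.2616·15153.26 + 0.3959·13929.21 + 0.3424·4701.48 ≈ 11089.4946...
→ 11089.49.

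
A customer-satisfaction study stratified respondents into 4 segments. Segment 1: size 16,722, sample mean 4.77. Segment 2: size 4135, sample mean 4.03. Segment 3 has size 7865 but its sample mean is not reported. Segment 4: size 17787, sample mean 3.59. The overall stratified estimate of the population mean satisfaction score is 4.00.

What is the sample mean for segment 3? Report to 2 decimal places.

3.27

Σ Nₕx̄ₕ = N·μ, so 7865·x̄_3 = 46509·4.00 − (16722·4.77 + 4135·4.03 + 17787·3.59).
= 186036 − 160283.32 = 25752.68.
x̄_3 = 25752.68 / 7865 = 3.2743... → 3.27.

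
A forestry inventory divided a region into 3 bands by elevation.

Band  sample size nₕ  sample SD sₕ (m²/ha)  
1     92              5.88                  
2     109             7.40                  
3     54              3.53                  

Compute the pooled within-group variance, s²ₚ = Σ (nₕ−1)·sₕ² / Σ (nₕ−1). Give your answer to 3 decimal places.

38.575

1: (92−1)·5.88² = 91·34.5744 = 3146.2704
2: (109−1)·7.40² = 108·54.76 = 5914.08
3: (54−1)·3.53² = 53·12.4609 = 660.4277
Numerator = 9720.7781; denominator = Σ(nₕ−1) = 252.
s²ₚ = 9720.7781/252 = 38.57452... → 38.575.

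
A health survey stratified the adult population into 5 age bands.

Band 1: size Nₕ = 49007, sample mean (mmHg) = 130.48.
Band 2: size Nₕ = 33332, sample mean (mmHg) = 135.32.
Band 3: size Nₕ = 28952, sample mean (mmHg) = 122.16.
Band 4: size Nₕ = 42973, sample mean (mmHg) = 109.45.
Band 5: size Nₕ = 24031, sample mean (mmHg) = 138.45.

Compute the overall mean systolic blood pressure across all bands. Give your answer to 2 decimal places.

x̄_st = (Σ Nₕx̄ₕ) / (Σ Nₕ) = (49007·130.48 + 33332·135.32 + 28952·122.16 + 42973·109.45 + 24031·138.45) / 178295
= 22472182.72 / 178295 = 126.0393... → 126.04.

126.04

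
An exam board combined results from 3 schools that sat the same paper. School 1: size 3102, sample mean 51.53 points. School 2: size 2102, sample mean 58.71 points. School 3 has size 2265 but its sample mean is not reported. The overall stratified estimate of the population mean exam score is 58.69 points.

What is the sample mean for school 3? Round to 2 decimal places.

N = 3102 + 2102 + 2265 = 7469.
Overall total = μ·N = 58.69·7469 = 438355.61.
Subtract the known strata: 3102·51.53 + 2102·58.71 = 283254.48.
Remaining total for school 3: 438355.61 − 283254.48 = 155101.13.
Divide by its size: 155101.13 / 2265 = 68.4773... → 68.48.

68.48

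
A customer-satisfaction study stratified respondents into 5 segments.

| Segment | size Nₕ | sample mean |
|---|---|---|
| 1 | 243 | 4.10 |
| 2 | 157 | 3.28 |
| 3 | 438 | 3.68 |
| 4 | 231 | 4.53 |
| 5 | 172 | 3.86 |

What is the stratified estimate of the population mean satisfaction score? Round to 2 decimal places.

3.89

N = 243 + 157 + 438 + 231 + 172 = 1241.
The stratified mean weights each stratum mean by its population share Nₕ/N.
Σ Nₕx̄ₕ = 243·4.10 + 157·3.28 + 438·3.68 + 231·4.53 + 172·3.86 = 996.3 + 514.96 + 1611.84 + 1046.43 + 663.92 = 4833.45.
Divide by N: 4833.45 / 1241 = 3.8948... → 3.89.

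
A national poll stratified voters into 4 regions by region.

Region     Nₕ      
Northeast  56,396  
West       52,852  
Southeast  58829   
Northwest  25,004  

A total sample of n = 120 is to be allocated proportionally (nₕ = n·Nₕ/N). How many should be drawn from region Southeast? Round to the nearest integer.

37

Share of region Southeast = 58829/193081 = 0.30469.
Allocate 120 × 0.30469 = 36.562... → 37.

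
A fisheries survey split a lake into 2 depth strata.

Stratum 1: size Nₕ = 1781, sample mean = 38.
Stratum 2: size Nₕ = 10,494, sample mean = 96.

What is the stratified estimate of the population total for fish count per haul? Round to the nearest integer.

1075102

1: 1781·38 = 67678
2: 10494·96 = 1007424
τ̂ = Σ Nₕx̄ₕ = 1075102.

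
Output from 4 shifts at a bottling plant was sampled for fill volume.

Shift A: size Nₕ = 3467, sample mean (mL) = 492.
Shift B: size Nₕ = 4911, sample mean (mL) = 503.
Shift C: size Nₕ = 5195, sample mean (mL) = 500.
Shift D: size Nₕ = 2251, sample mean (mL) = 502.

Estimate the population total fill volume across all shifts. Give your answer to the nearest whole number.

7903499

A: 3467·492 = 1705764
B: 4911·503 = 2470233
C: 5195·500 = 2597500
D: 2251·502 = 1130002
τ̂ = Σ Nₕx̄ₕ = 7903499.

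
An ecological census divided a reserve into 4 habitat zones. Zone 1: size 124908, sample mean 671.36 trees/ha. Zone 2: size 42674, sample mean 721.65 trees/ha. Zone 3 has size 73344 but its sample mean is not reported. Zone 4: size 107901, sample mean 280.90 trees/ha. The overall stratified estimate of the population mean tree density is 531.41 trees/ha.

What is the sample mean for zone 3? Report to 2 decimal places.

550.92

N = 124908 + 42674 + 73344 + 107901 = 348827.
Overall total = μ·N = 531.41·348827 = 185370156.07.
Subtract the known strata: 124908·671.36 + 42674·721.65 + 107901·280.90 = 144963317.88.
Remaining total for zone 3: 185370156.07 − 144963317.88 = 40406838.19.
Divide by its size: 40406838.19 / 73344 = 550.9222... → 550.92.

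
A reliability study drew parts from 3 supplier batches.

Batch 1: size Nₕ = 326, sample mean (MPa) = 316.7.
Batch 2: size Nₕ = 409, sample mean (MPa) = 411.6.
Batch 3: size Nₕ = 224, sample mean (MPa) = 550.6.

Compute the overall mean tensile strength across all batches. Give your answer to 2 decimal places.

411.81

N = 959; weights Wₕ = Nₕ/N = (0.3399, 0.4265, 0.2336).
x̄_st = Σ Wₕ·x̄ₕ = 0.3399·316.7 + 0.4265·411.6 + 0.2336·550.6 ≈ 411.8071...
→ 411.81.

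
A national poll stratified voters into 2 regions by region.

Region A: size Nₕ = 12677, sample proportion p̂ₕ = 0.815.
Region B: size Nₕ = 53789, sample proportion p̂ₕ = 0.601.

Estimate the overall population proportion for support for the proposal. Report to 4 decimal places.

N = 12677 + 53789 = 66466.
Overall proportion = Σ (Nₕ/N)·p̂ₕ.
Σ Nₕp̂ₕ = 10331.755 + 32327.189 = 42658.944.
42658.944 / 66466 = 0.641816... → 0.6418.

0.6418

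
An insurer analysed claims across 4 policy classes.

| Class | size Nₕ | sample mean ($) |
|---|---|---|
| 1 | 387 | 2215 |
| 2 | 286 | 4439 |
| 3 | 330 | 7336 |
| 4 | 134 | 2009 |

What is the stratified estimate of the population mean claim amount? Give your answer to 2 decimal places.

x̄_st = (Σ Nₕx̄ₕ) / (Σ Nₕ) = (387·2215 + 286·4439 + 330·7336 + 134·2009) / 1137
= 4816845 / 1137 = 4236.4512... → 4236.45.

4236.45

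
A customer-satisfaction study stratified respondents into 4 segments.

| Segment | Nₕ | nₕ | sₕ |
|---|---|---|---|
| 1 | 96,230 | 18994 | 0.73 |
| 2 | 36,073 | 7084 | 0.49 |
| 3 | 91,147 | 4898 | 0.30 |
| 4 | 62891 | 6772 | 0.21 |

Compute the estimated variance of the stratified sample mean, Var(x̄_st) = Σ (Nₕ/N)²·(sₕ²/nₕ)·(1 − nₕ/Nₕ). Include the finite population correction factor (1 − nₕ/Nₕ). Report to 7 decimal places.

N = 286341. Term for each stratum: Wₕ²sₕ²/nₕ·(1−nₕ/Nₕ).
Var(x̄_st) = 0.0000025433 + 0.0000004323 + 0.0000017618 + 0.0000002803 = 0.0000050177 → 0.0000050.

0.0000050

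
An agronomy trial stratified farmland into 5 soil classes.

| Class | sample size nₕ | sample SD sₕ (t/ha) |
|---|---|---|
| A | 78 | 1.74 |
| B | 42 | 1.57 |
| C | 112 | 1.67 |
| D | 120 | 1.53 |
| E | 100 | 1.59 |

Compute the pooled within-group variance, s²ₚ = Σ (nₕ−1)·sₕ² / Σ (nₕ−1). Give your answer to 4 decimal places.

2.6233

Degrees of freedom: 77 + 41 + 111 + 119 + 99 = 447.
Σ(nₕ−1)sₕ² = 77·3.0276 + 41·2.4649 + 111·2.7889 + 119·2.3409 + 99·2.5281 = 1172.603.
s²ₚ = 1172.603 / 447 = 2.623273... → 2.6233.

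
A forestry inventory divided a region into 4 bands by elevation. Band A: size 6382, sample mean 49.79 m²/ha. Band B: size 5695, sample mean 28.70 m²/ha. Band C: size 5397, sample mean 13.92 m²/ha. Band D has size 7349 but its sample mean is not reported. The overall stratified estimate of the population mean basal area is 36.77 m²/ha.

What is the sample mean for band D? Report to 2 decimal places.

Σ Nₕx̄ₕ = N·μ, so 7349·x̄_D = 24823·36.77 − (6382·49.79 + 5695·28.70 + 5397·13.92).
= 912741.71 − 556332.52 = 356409.19.
x̄_D = 356409.19 / 7349 = 48.4976... → 48.50.

48.50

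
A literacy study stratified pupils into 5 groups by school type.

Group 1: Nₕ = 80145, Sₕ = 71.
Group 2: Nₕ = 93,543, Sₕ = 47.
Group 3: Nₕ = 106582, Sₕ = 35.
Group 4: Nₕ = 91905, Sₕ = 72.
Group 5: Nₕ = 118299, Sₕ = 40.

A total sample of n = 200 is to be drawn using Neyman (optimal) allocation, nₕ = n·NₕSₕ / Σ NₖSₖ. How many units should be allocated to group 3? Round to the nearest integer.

1: NₕSₕ = 80145·71 = 5690295
2: NₕSₕ = 93543·47 = 4396521
3: NₕSₕ = 106582·35 = 3730370
4: NₕSₕ = 91905·72 = 6617160
5: NₕSₕ = 118299·40 = 4731960
Σ NₕSₕ = 25166306.
n_3 = 200·3730370/25166306 = 29.646... → 30.

30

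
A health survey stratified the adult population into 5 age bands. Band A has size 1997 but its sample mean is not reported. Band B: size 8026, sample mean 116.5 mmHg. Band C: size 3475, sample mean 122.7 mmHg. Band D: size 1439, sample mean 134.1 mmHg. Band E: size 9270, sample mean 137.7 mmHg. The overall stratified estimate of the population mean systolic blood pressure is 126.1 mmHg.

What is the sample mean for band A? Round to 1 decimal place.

Σ Nₕx̄ₕ = N·μ, so 1997·x̄_A = 24207·126.1 − (8026·116.5 + 3475·122.7 + 1439·134.1 + 9270·137.7).
= 3052502.7 − 2830860.4 = 221642.3.
x̄_A = 221642.3 / 1997 = 110.988... → 111.0.

111.0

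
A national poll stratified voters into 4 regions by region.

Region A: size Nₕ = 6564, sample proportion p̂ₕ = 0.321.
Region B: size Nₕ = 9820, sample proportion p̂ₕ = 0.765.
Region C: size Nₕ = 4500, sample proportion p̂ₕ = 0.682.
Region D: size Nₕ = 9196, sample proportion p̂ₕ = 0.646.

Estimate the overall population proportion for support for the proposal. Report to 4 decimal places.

N = 6564 + 9820 + 4500 + 9196 = 30080.
Overall proportion = Σ (Nₕ/N)·p̂ₕ.
Σ Nₕp̂ₕ = 2107.044 + 7512.3 + 3069 + 5940.616 = 18628.96.
18628.96 / 30080 = 0.619314... → 0.6193.

0.6193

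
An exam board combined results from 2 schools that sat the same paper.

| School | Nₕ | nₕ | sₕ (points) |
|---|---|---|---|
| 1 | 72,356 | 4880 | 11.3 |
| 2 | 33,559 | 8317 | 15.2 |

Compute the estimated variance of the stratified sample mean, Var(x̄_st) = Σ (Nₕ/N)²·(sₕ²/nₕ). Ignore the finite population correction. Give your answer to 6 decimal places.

0.015000

N = 105915. Term for each stratum: Wₕ²sₕ²/nₕ.
Var(x̄_st) = 0.012211562 + 0.002788840 = 0.015000402 → 0.015000.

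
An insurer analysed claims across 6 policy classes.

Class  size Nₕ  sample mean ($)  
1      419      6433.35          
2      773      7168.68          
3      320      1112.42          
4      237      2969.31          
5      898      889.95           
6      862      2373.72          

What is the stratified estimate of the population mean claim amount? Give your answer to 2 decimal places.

3460.24

N = 3509; weights Wₕ = Nₕ/N = (0.1194, 0.2203, 0.0912, 0.0675, 0.2559, 0.2457).
x̄_st = Σ Wₕ·x̄ₕ = 0.1194·6433.35 + 0.2203·7168.68 + 0.0912·1112.42 + 0.0675·2969.31 + 0.2559·889.95 + 0.2457·2373.72 ≈ 3460.2411...
→ 3460.24.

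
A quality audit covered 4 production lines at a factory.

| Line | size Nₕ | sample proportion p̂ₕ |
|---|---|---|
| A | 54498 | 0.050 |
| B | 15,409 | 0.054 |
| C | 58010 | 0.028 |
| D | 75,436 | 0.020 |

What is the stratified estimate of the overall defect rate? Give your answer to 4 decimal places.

Wₕ = Nₕ/N with N = 203353: 0.2680, 0.0758, 0.2853, 0.3710.
p̂_st = 0.2680·0.050 + 0.0758·0.054 + 0.2853·0.028 + 0.3710·0.020 ≈ 0.032898... → 0.0329.

0.0329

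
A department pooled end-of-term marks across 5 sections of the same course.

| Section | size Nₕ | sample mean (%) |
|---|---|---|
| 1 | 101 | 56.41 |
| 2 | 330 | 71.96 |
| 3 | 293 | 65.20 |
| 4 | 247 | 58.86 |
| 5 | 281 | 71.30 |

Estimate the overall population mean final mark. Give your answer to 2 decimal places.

N = 101 + 330 + 293 + 247 + 281 = 1252.
Weight each subgroup mean by Nₕ/N and sum.
Σ Nₕx̄ₕ = 101·56.41 + 330·71.96 + 293·65.20 + 247·58.86 + 281·71.30 = 5697.41 + 23746.8 + 19103.6 + 14538.42 + 20035.3 = 83121.53.
Divide by N: 83121.53 / 1252 = 66.3910... → 66.39.

66.39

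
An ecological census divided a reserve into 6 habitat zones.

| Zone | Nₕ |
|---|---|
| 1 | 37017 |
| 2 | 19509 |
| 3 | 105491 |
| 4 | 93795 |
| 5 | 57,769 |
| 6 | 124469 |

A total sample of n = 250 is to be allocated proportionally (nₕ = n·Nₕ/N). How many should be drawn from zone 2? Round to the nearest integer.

11

N = 37017 + 19509 + 105491 + 93795 + 57769 + 124469 = 438050.
n_2 = 250·19509/438050 = 11.134... → 11.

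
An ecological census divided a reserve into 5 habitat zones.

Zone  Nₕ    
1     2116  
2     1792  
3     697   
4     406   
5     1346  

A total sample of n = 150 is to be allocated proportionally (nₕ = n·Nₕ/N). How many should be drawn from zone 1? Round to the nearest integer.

50

Share of zone 1 = 2116/6357 = 0.33286.
Allocate 150 × 0.33286 = 49.929... → 50.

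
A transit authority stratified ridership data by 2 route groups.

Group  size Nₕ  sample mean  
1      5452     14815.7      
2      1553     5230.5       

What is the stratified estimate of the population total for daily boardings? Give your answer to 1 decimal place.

88898162.9

1: 5452·14815.7 = 80775196.4
2: 1553·5230.5 = 8122966.5
τ̂ = Σ Nₕx̄ₕ = 88898162.9.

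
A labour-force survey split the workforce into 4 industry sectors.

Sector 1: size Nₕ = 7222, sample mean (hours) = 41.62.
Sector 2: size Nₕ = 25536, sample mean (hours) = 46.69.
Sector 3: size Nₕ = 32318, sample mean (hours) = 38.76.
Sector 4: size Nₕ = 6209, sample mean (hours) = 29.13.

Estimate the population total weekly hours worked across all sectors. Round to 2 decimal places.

2926369.33

Population total = Σ Nₕ·x̄ₕ (each stratum's size times its mean).
7222·41.62 + 25536·46.69 + 32318·38.76 + 6209·29.13 = 300579.64 + 1192275.84 + 1252645.68 + 180868.17 = 2926369.33.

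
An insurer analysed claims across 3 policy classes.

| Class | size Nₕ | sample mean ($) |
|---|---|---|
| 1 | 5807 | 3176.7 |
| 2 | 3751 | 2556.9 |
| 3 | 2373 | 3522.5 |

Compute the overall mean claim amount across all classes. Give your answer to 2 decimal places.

3050.62

N = 5807 + 3751 + 2373 = 11931.
Overall mean = Σ (Nₕ/N)·x̄ₕ — weight by population share, not a simple average.
Σ Nₕx̄ₕ = 5807·3176.7 + 3751·2556.9 + 2373·3522.5 = 18447096.9 + 9590931.9 + 8358892.5 = 36396921.3.
Divide by N: 36396921.3 / 11931 = 3050.6178... → 3050.62.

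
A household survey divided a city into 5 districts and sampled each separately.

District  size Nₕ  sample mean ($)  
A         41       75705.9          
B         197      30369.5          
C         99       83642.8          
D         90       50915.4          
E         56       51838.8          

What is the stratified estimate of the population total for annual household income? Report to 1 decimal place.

24852729.4

A: 41·75705.9 = 3103941.9
B: 197·30369.5 = 5982791.5
C: 99·83642.8 = 8280637.2
D: 90·50915.4 = 4582386
E: 56·51838.8 = 2902972.8
τ̂ = Σ Nₕx̄ₕ = 24852729.4.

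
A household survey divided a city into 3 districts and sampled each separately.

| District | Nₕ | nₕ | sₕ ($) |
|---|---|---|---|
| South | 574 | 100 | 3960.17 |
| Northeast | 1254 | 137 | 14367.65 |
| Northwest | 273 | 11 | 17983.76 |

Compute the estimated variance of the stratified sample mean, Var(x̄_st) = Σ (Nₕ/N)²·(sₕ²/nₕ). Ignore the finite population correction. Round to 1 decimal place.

1044893.8

N = 2101; Wₕ = Nₕ/N.
district South: (574/2101)²·3960.17²/100 = 11705.7525
district Northeast: (1254/2101)²·14367.65²/137 = 536776.9779
district Northwest: (273/2101)²·17983.76²/11 = 496411.1187
Sum = 1044893.8491 → 1044893.8.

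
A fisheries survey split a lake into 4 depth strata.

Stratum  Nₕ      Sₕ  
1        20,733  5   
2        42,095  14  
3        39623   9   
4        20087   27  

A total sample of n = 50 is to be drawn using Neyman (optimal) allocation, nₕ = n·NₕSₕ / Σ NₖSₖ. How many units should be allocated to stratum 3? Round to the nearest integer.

1: NₕSₕ = 20733·5 = 103665
2: NₕSₕ = 42095·14 = 589330
3: NₕSₕ = 39623·9 = 356607
4: NₕSₕ = 20087·27 = 542349
Σ NₕSₕ = 1591951.
n_3 = 50·356607/1591951 = 11.200... → 11.

11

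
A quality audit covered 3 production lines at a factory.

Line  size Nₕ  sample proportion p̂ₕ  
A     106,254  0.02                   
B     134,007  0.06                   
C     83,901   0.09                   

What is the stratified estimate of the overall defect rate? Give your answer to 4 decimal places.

N = 106254 + 134007 + 83901 = 324162.
Overall proportion = Σ (Nₕ/N)·p̂ₕ.
Σ Nₕp̂ₕ = 2125.08 + 8040.42 + 7551.09 = 17716.59.
17716.59 / 324162 = 0.054654... → 0.0547.

0.0547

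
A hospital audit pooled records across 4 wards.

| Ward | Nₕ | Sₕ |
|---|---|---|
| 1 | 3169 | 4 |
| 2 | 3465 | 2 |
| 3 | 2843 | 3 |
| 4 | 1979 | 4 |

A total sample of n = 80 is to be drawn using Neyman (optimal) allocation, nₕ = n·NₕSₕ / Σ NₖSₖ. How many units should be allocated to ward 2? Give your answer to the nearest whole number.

1: NₕSₕ = 3169·4 = 12676
2: NₕSₕ = 3465·2 = 6930
3: NₕSₕ = 2843·3 = 8529
4: NₕSₕ = 1979·4 = 7916
Σ NₕSₕ = 36051.
n_2 = 80·6930/36051 = 15.378... → 15.

15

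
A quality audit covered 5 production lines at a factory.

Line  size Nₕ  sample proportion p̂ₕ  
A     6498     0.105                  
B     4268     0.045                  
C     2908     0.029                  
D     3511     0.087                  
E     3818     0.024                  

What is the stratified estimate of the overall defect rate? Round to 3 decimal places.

N = 6498 + 4268 + 2908 + 3511 + 3818 = 21003.
Overall proportion = Σ (Nₕ/N)·p̂ₕ.
Σ Nₕp̂ₕ = 682.29 + 192.06 + 84.332 + 305.457 + 91.632 = 1355.771.
1355.771 / 21003 = 0.06455... → 0.065.

0.065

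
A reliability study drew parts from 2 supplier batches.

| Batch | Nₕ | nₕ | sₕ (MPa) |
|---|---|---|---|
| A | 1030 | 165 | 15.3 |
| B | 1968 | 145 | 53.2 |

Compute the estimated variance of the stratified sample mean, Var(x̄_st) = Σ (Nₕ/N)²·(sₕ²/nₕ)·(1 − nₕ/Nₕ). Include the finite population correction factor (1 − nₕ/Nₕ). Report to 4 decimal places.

N = 2998; Wₕ = Nₕ/N.
batch A: (1030/2998)²·15.3²/165·(1 − 165/1030) = 0.1406336
batch B: (1968/2998)²·53.2²/145·(1 − 145/1968) = 7.7911895
Sum = 7.9318231 → 7.9318.

7.9318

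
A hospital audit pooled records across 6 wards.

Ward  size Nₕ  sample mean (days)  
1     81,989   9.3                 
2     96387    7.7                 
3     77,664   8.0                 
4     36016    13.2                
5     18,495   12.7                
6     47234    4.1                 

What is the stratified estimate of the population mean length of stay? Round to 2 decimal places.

8.47

N = 81989 + 96387 + 77664 + 36016 + 18495 + 47234 = 357785.
The stratified mean weights each stratum mean by its population share Nₕ/N.
Σ Nₕx̄ₕ = 81989·9.3 + 96387·7.7 + 77664·8.0 + 36016·13.2 + 18495·12.7 + 47234·4.1 = 762497.7 + 742179.9 + 621312 + 475411.2 + 234886.5 + 193659.4 = 3029946.7.
Divide by N: 3029946.7 / 357785 = 8.4686... → 8.47.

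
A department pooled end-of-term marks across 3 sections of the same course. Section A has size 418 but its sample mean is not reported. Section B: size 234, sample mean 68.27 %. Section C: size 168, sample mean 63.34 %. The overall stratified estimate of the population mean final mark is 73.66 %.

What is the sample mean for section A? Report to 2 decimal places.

Σ Nₕx̄ₕ = N·μ, so 418·x̄_A = 820·73.66 − (234·68.27 + 168·63.34).
= 60401.2 − 26616.3 = 33784.9.
x̄_A = 33784.9 / 418 = 80.8251... → 80.83.

80.83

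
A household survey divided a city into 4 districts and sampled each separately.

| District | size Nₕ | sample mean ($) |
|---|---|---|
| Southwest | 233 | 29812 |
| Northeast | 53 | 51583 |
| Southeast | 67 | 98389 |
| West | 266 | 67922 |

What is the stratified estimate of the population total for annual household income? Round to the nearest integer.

34339410

Southwest: 233·29812 = 6946196
Northeast: 53·51583 = 2733899
Southeast: 67·98389 = 6592063
West: 266·67922 = 18067252
τ̂ = Σ Nₕx̄ₕ = 34339410.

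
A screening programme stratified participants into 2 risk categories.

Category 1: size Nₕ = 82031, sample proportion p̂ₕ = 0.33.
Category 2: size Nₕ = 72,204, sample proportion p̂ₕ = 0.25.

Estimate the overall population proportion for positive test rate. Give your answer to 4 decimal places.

N = 82031 + 72204 = 154235.
Overall proportion = Σ (Nₕ/N)·p̂ₕ.
Σ Nₕp̂ₕ = 27070.23 + 18051 = 45121.23.
45121.23 / 154235 = 0.292549... → 0.2925.

0.2925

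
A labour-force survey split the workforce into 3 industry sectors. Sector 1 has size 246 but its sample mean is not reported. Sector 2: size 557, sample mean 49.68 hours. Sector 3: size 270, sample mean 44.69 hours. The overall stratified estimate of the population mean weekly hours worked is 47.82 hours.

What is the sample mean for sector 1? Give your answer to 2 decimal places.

47.04

Σ Nₕx̄ₕ = N·μ, so 246·x̄_1 = 1073·47.82 − (557·49.68 + 270·44.69).
= 51310.86 − 39738.06 = 11572.8.
x̄_1 = 11572.8 / 246 = 47.0439... → 47.04.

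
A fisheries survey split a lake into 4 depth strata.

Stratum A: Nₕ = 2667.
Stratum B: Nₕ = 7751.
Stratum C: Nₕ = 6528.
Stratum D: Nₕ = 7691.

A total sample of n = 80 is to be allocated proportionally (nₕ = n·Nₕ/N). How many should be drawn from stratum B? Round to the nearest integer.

N = 2667 + 7751 + 6528 + 7691 = 24637.
n_B = 80·7751/24637 = 25.169... → 25.

25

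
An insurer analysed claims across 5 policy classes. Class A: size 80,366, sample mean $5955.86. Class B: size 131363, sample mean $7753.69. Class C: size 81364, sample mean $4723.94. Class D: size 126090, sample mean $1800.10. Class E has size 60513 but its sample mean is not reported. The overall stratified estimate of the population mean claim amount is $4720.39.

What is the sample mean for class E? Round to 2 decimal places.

2575.02

N = 80366 + 131363 + 81364 + 126090 + 60513 = 479696.
Overall total = μ·N = 4720.39·479696 = 2264352201.44.
Subtract the known strata: 80366·5955.86 + 131363·7753.69 + 81364·4723.94 + 126090·1800.10 = 2108529887.39.
Remaining total for class E: 2264352201.44 − 2108529887.39 = 155822314.05.
Divide by its size: 155822314.05 / 60513 = 2575.0221... → 2575.02.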